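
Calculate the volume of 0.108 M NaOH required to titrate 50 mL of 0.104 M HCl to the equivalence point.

At equivalence: moles acid = moles base. moles HCl = 0.104 × 50/1000 = 0.0052 mol. V_base = moles / 0.108 × 1000 = 48.1 mL.

V_{base} = 48.1 mL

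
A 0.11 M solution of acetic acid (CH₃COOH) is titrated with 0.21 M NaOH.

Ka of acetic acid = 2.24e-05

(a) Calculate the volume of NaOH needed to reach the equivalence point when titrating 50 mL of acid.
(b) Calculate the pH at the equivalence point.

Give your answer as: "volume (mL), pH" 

moles acid = 0.11 × 50/1000 = 0.0055 mol; V_base = moles/0.21 × 1000 = 26.2 mL. At equivalence only the conjugate base is present: [A⁻] = 0.0055/0.076 = 7.2188e-02 M. Kb = Kw/Ka = 4.46e-10; [OH⁻] = √(Kb × [A⁻]) = 5.6768e-06; pOH = 5.25; pH = 14 - pOH = 8.75.

V = 26.2 mL, pH = 8.75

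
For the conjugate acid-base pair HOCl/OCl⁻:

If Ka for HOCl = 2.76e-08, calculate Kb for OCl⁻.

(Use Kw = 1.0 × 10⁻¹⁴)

For a conjugate pair Ka × Kb = Kw, so Kb = Kw/Ka = 1.0 × 10⁻¹⁴ / 2.76e-08 = 3.62e-07.

K_b = 3.62e-07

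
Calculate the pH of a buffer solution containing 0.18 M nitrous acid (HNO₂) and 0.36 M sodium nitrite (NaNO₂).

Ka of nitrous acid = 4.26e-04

pKa = -log(4.26e-04) = 3.37. pH = pKa + log([A⁻]/[HA]) = 3.37 + log(0.36/0.18)

pH = 3.67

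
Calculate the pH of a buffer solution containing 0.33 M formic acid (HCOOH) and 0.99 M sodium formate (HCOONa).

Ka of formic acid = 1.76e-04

pKa = -log(1.76e-04) = 3.75. pH = pKa + log([A⁻]/[HA]) = 3.75 + log(0.99/0.33)

pH = 4.23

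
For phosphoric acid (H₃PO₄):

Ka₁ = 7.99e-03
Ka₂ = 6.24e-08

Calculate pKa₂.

pKa₂ = -log(Ka₂) = -log(6.24e-08) = 7.20.

pK_{a2} = 7.20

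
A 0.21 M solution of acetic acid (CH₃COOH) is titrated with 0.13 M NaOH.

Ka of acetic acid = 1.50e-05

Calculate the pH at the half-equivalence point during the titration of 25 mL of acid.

At half-equivalence [HA] = [A⁻], so Henderson-Hasselbalch gives pH = pKa = -log(1.50e-05) = 4.82.

pH = pKa = 4.82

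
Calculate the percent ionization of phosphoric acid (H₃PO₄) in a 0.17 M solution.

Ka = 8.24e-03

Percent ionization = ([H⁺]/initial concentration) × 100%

Using Ka equilibrium: x² + Ka×x - Ka×C = 0. Solving: [H⁺] = 3.3533e-02. Percent = (3.3533e-02/0.17) × 100

Percent ionization = 19.7%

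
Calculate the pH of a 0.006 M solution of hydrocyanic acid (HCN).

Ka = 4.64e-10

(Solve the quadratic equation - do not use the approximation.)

x² + Ka×x - Ka×C = 0. Using quadratic formula: [H⁺] = 1.6683e-06

pH = 5.78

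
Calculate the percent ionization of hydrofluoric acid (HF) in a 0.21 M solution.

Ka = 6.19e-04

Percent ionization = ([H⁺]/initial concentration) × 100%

Using Ka equilibrium: x² + Ka×x - Ka×C = 0. Solving: [H⁺] = 1.1096e-02. Percent = (1.1096e-02/0.21) × 100

Percent ionization = 5.28%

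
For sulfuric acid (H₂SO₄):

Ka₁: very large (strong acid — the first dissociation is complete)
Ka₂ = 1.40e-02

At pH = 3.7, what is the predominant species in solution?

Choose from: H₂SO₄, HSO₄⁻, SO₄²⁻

The first dissociation is complete, so H₂SO₄ itself is never the predominant species in water; pKa₂ = -log(1.40e-02) = 1.85. For a polyprotic acid the predominant species crosses at each pKa: below pKa_n the protonated form dominates, above it the deprotonated form does. At pH = 3.7, the predominant species is SO₄²⁻.

SO₄²⁻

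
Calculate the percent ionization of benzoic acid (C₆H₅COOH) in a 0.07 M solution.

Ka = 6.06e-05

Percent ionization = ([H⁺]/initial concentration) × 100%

Using Ka equilibrium: x² + Ka×x - Ka×C = 0. Solving: [H⁺] = 2.0295e-03. Percent = (2.0295e-03/0.07) × 100

Percent ionization = 2.9%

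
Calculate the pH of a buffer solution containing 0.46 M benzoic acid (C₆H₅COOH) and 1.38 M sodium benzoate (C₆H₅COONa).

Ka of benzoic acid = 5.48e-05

pKa = -log(5.48e-05) = 4.26. pH = pKa + log([A⁻]/[HA]) = 4.26 + log(1.38/0.46)

pH = 4.74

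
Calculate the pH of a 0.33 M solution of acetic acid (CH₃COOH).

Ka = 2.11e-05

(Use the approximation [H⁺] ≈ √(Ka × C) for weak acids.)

[H⁺] = √(Ka × C) = √(2.11e-05 × 0.33) = 2.6387e-03. pH = -log(2.6387e-03)

pH = 2.58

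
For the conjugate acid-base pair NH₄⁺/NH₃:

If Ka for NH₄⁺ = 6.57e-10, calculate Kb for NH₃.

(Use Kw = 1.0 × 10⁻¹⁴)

For a conjugate pair Ka × Kb = Kw, so Kb = Kw/Ka = 1.0 × 10⁻¹⁴ / 6.57e-10 = 1.52e-05.

K_b = 1.52e-05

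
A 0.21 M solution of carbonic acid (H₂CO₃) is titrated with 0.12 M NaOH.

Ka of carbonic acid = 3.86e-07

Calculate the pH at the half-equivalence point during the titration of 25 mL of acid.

At half-equivalence [HA] = [A⁻], so Henderson-Hasselbalch gives pH = pKa = -log(3.86e-07) = 6.41.

pH = pKa = 6.41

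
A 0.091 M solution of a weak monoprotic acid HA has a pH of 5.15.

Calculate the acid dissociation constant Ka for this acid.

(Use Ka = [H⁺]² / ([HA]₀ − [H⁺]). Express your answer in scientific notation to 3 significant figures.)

[H⁺] = 10^(−pH) = 10^(−5.15) = 7.079e-06 M. For HA ⇌ H⁺ + A⁻, Ka = [H⁺][A⁻]/[HA] = [H⁺]² / ([HA]₀ − [H⁺]) = (7.079e-06)² / (0.091 − 7.079e-06) = 5.51e-10.

K_a = 5.51e-10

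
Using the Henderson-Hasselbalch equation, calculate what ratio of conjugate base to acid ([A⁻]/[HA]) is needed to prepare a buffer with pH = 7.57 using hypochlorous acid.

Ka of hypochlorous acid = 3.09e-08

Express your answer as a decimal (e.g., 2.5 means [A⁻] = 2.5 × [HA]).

pKa = -log(3.09e-08) = 7.5100. pH = pKa + log([A⁻]/[HA]), so log([A⁻]/[HA]) = pH − pKa = 7.57 − 7.5100 = 0.0600. [A⁻]/[HA] = 10^(0.0600) = 1.15

[A⁻]/[HA] = 1.15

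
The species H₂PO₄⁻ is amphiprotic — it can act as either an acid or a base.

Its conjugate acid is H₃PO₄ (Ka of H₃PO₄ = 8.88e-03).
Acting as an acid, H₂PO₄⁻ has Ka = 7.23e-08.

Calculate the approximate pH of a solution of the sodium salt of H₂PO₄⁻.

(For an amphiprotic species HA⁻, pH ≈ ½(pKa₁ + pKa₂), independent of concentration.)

pKa₁ = -log(8.88e-03) = 2.05; pKa₂ = -log(7.23e-08) = 7.14. For an amphiprotic species, pH ≈ ½(pKa₁ + pKa₂) = ½(2.05 + 7.14) = 4.60.

pH = 4.60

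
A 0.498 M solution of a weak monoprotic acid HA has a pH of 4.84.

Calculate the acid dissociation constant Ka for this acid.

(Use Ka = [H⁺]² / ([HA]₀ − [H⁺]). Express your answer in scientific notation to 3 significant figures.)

[H⁺] = 10^(−pH) = 10^(−4.84) = 1.445e-05 M. For HA ⇌ H⁺ + A⁻, Ka = [H⁺][A⁻]/[HA] = [H⁺]² / ([HA]₀ − [H⁺]) = (1.445e-05)² / (0.498 − 1.445e-05) = 4.20e-10.

K_a = 4.20e-10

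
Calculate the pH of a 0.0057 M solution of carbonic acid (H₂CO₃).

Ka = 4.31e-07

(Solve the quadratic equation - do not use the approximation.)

x² + Ka×x - Ka×C = 0. Using quadratic formula: [H⁺] = 4.9350e-05

pH = 4.31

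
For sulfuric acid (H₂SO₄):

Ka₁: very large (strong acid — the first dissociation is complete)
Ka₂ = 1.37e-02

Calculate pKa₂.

pKa₂ = -log(Ka₂) = -log(1.37e-02) = 1.86.

pK_{a2} = 1.86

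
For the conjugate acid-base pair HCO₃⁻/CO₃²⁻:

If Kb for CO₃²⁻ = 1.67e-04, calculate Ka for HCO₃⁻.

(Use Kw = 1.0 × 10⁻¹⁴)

For a conjugate pair Ka × Kb = Kw, so Ka = Kw/Kb = 1.0 × 10⁻¹⁴ / 1.67e-04 = 5.99e-11.

K_a = 5.99e-11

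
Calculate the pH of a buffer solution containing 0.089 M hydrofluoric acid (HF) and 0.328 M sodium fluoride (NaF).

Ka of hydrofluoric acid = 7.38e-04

pKa = -log(7.38e-04) = 3.13. pH = pKa + log([A⁻]/[HA]) = 3.13 + log(0.328/0.089)

pH = 3.70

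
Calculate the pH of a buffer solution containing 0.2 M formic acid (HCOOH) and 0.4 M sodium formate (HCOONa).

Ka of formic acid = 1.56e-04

pKa = -log(1.56e-04) = 3.81. pH = pKa + log([A⁻]/[HA]) = 3.81 + log(0.4/0.2)

pH = 4.11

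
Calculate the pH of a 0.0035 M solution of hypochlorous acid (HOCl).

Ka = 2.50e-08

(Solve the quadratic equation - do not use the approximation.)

x² + Ka×x - Ka×C = 0. Using quadratic formula: [H⁺] = 9.3417e-06

pH = 5.03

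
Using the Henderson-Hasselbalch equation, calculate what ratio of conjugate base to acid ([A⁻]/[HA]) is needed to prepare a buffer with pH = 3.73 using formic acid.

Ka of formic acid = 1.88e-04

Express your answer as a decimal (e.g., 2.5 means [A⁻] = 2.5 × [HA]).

pKa = -log(1.88e-04) = 3.7258. pH = pKa + log([A⁻]/[HA]), so log([A⁻]/[HA]) = pH − pKa = 3.73 − 3.7258 = 0.0042. [A⁻]/[HA] = 10^(0.0042) = 1.01

[A⁻]/[HA] = 1.01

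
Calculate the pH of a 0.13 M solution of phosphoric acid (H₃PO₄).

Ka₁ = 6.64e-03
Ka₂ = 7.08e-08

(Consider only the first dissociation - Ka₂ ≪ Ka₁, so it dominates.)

First dissociation dominates. From Ka₁ = [H⁺][HA⁻]/[H₂A], x² + Ka₁·x − Ka₁·C = 0 with C = 0.13 M and Ka₁ = 6.64e-03. Solving: [H⁺] = (−Ka₁ + √(Ka₁² + 4·Ka₁·C)) / 2 = 2.6247e-02 M. pH = -log(2.6247e-02) = 1.58.

pH = 1.58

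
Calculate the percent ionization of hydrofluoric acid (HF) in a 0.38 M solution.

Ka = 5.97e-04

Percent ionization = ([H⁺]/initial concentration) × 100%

Using Ka equilibrium: x² + Ka×x - Ka×C = 0. Solving: [H⁺] = 1.4766e-02. Percent = (1.4766e-02/0.38) × 100

Percent ionization = 3.89%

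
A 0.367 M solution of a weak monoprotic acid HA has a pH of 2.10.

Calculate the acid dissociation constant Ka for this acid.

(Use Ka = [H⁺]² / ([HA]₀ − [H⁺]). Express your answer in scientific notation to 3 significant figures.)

[H⁺] = 10^(−pH) = 10^(−2.10) = 7.943e-03 M. For HA ⇌ H⁺ + A⁻, Ka = [H⁺][A⁻]/[HA] = [H⁺]² / ([HA]₀ − [H⁺]) = (7.943e-03)² / (0.367 − 7.943e-03) = 1.76e-04.

K_a = 1.76e-04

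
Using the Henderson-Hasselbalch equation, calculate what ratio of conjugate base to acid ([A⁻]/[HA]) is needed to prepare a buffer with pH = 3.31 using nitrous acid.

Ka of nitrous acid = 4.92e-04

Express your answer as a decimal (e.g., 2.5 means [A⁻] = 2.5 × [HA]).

pKa = -log(4.92e-04) = 3.3080. pH = pKa + log([A⁻]/[HA]), so log([A⁻]/[HA]) = pH − pKa = 3.31 − 3.3080 = 0.0020. [A⁻]/[HA] = 10^(0.0020) = 1.00

[A⁻]/[HA] = 1.00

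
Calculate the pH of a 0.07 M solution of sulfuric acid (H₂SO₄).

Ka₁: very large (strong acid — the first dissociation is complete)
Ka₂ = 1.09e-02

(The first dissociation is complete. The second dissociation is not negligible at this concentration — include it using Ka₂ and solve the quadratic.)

First dissociation is complete: [H⁺]₀ = [HSO₄⁻]₀ = C = 0.07 M. Second dissociation HSO₄⁻ ⇌ H⁺ + SO₄²⁻: let x = [SO₄²⁻]. Ka₂ = (C + x)·x / (C − x) = 1.09e-02 → x² + (C + Ka₂)·x − Ka₂·C = 0 → x² + 0.08090·x − 7.630e-04 = 0. x = (−0.08090 + √(0.08090² + 4 × 7.630e-04)) / 2 = 8.5317e-03 M. [H⁺] = C + x = 0.07 + 8.5317e-03 = 7.8532e-02 M. pH = -log(7.8532e-02) = 1.10.

pH = 1.10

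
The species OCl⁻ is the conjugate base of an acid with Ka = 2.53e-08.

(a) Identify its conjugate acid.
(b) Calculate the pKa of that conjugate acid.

(a) The conjugate acid is formed by adding one H⁺ to OCl⁻, giving HOCl. (b) pKa = -log(Ka) = -log(2.53e-08) = 7.60.

Conjugate acid: HOCl; pK_a = 7.60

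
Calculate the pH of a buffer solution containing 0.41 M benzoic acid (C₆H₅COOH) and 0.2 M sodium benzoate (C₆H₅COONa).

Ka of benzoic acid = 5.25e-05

pKa = -log(5.25e-05) = 4.28. pH = pKa + log([A⁻]/[HA]) = 4.28 + log(0.2/0.41)

pH = 3.97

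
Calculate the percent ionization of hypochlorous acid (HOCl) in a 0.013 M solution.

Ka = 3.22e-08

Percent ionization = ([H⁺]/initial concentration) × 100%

Using Ka equilibrium: x² + Ka×x - Ka×C = 0. Solving: [H⁺] = 2.0444e-05. Percent = (2.0444e-05/0.013) × 100

Percent ionization = 0.157%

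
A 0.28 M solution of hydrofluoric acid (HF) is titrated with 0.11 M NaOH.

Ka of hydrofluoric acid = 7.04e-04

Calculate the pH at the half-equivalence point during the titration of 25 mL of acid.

At half-equivalence [HA] = [A⁻], so Henderson-Hasselbalch gives pH = pKa = -log(7.04e-04) = 3.15.

pH = pKa = 3.15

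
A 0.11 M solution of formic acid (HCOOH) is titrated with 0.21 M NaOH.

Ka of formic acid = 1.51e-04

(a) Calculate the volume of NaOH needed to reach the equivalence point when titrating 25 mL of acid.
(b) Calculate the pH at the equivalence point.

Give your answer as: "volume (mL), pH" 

moles acid = 0.11 × 25/1000 = 0.00275 mol; V_base = moles/0.21 × 1000 = 13.1 mL. At equivalence only the conjugate base is present: [A⁻] = 0.00275/0.038 = 7.2188e-02 M. Kb = Kw/Ka = 6.62e-11; [OH⁻] = √(Kb × [A⁻]) = 2.1865e-06; pOH = 5.66; pH = 14 - pOH = 8.34.

V = 13.1 mL, pH = 8.34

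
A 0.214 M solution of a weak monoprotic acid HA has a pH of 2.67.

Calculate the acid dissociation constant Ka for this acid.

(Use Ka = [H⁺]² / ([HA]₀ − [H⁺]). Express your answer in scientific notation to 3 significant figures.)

[H⁺] = 10^(−pH) = 10^(−2.67) = 2.138e-03 M. For HA ⇌ H⁺ + A⁻, Ka = [H⁺][A⁻]/[HA] = [H⁺]² / ([HA]₀ − [H⁺]) = (2.138e-03)² / (0.214 − 2.138e-03) = 2.16e-05.

K_a = 2.16e-05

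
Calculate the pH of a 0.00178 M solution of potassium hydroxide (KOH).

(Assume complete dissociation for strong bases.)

[OH⁻] = 0.00178 M for strong base. pOH = -log[OH⁻] = 2.75, pH = 14 - pOH

pH = 11.25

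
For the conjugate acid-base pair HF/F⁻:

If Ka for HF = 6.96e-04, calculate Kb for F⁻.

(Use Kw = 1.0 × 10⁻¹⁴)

For a conjugate pair Ka × Kb = Kw, so Kb = Kw/Ka = 1.0 × 10⁻¹⁴ / 6.96e-04 = 1.44e-11.

K_b = 1.44e-11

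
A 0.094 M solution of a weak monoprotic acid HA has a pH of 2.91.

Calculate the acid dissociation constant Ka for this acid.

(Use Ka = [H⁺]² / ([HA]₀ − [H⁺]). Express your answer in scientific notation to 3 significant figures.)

[H⁺] = 10^(−pH) = 10^(−2.91) = 1.230e-03 M. For HA ⇌ H⁺ + A⁻, Ka = [H⁺][A⁻]/[HA] = [H⁺]² / ([HA]₀ − [H⁺]) = (1.230e-03)² / (0.094 − 1.230e-03) = 1.63e-05.

K_a = 1.63e-05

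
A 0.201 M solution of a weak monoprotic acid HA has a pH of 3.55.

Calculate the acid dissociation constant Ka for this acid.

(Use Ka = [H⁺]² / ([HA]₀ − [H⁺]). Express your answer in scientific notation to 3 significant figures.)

[H⁺] = 10^(−pH) = 10^(−3.55) = 2.818e-04 M. For HA ⇌ H⁺ + A⁻, Ka = [H⁺][A⁻]/[HA] = [H⁺]² / ([HA]₀ − [H⁺]) = (2.818e-04)² / (0.201 − 2.818e-04) = 3.96e-07.

K_a = 3.96e-07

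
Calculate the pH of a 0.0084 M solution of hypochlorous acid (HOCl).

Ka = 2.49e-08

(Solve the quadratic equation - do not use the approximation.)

x² + Ka×x - Ka×C = 0. Using quadratic formula: [H⁺] = 1.4450e-05

pH = 4.84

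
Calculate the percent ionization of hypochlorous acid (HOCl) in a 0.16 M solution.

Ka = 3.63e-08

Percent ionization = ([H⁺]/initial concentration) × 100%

Using Ka equilibrium: x² + Ka×x - Ka×C = 0. Solving: [H⁺] = 7.6192e-05. Percent = (7.6192e-05/0.16) × 100

Percent ionization = 0.0476%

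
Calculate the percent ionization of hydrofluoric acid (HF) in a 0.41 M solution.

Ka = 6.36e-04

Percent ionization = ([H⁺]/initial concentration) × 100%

Using Ka equilibrium: x² + Ka×x - Ka×C = 0. Solving: [H⁺] = 1.5833e-02. Percent = (1.5833e-02/0.41) × 100

Percent ionization = 3.86%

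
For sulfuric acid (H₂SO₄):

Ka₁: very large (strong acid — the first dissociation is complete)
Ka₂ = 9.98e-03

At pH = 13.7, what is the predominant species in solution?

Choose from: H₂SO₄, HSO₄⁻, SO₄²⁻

The first dissociation is complete, so H₂SO₄ itself is never the predominant species in water; pKa₂ = -log(9.98e-03) = 2.00. For a polyprotic acid the predominant species crosses at each pKa: below pKa_n the protonated form dominates, above it the deprotonated form does. At pH = 13.7, the predominant species is SO₄²⁻.

SO₄²⁻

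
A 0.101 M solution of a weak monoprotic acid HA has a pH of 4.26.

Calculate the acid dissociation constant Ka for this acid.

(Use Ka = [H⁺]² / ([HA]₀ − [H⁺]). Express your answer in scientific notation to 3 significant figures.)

[H⁺] = 10^(−pH) = 10^(−4.26) = 5.495e-05 M. For HA ⇌ H⁺ + A⁻, Ka = [H⁺][A⁻]/[HA] = [H⁺]² / ([HA]₀ − [H⁺]) = (5.495e-05)² / (0.101 − 5.495e-05) = 2.99e-08.

K_a = 2.99e-08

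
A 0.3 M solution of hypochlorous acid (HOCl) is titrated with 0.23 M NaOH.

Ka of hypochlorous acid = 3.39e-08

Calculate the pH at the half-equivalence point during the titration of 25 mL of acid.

At half-equivalence [HA] = [A⁻], so Henderson-Hasselbalch gives pH = pKa = -log(3.39e-08) = 7.47.

pH = pKa = 7.47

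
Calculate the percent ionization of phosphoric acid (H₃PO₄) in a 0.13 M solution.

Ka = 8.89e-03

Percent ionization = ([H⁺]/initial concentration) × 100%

Using Ka equilibrium: x² + Ka×x - Ka×C = 0. Solving: [H⁺] = 2.9840e-02. Percent = (2.9840e-02/0.13) × 100

Percent ionization = 23%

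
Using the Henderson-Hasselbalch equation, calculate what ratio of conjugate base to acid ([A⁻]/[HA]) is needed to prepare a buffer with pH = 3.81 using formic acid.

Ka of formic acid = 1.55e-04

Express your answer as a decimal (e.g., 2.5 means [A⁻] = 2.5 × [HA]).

pKa = -log(1.55e-04) = 3.8097. pH = pKa + log([A⁻]/[HA]), so log([A⁻]/[HA]) = pH − pKa = 3.81 − 3.8097 = 0.0003. [A⁻]/[HA] = 10^(0.0003) = 1.00

[A⁻]/[HA] = 1.00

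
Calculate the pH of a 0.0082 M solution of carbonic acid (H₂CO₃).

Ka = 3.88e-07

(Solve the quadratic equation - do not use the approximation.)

x² + Ka×x - Ka×C = 0. Using quadratic formula: [H⁺] = 5.6212e-05

pH = 4.25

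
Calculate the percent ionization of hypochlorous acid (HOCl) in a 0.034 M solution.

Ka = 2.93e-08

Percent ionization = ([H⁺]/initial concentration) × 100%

Using Ka equilibrium: x² + Ka×x - Ka×C = 0. Solving: [H⁺] = 3.1548e-05. Percent = (3.1548e-05/0.034) × 100

Percent ionization = 0.0928%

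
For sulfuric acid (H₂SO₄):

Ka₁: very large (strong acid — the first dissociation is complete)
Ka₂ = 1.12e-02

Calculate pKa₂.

pKa₂ = -log(Ka₂) = -log(1.12e-02) = 1.95.

pK_{a2} = 1.95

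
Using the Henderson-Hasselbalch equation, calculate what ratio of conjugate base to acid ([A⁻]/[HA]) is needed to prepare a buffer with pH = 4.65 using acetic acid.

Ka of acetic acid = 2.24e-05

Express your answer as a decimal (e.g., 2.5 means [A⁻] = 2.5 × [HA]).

pKa = -log(2.24e-05) = 4.6498. pH = pKa + log([A⁻]/[HA]), so log([A⁻]/[HA]) = pH − pKa = 4.65 − 4.6498 = 0.0002. [A⁻]/[HA] = 10^(0.0002) = 1.00

[A⁻]/[HA] = 1.00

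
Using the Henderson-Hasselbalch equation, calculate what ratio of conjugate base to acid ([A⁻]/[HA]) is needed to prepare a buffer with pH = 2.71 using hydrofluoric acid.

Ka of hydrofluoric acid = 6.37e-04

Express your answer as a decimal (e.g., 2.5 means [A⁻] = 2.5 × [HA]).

pKa = -log(6.37e-04) = 3.1959. pH = pKa + log([A⁻]/[HA]), so log([A⁻]/[HA]) = pH − pKa = 2.71 − 3.1959 = -0.4859. [A⁻]/[HA] = 10^(-0.4859) = 0.327

[A⁻]/[HA] = 0.327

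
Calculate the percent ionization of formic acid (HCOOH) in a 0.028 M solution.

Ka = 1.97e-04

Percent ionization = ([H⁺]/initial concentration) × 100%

Using Ka equilibrium: x² + Ka×x - Ka×C = 0. Solving: [H⁺] = 2.2522e-03. Percent = (2.2522e-03/0.028) × 100

Percent ionization = 8.04%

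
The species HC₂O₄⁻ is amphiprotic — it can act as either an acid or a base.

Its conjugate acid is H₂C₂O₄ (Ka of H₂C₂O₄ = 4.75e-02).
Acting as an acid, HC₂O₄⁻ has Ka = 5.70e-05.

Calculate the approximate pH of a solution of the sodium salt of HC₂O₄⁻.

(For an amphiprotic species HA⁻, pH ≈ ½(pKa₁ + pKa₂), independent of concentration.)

pKa₁ = -log(4.75e-02) = 1.32; pKa₂ = -log(5.70e-05) = 4.24. For an amphiprotic species, pH ≈ ½(pKa₁ + pKa₂) = ½(1.32 + 4.24) = 2.78.

pH = 2.78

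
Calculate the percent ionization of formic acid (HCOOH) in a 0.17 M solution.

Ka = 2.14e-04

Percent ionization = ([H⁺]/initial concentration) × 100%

Using Ka equilibrium: x² + Ka×x - Ka×C = 0. Solving: [H⁺] = 5.9255e-03. Percent = (5.9255e-03/0.17) × 100

Percent ionization = 3.49%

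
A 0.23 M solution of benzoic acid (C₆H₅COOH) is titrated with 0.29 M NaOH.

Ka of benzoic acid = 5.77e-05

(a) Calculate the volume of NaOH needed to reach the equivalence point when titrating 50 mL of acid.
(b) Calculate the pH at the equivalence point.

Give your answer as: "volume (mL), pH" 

moles acid = 0.23 × 50/1000 = 0.0115 mol; V_base = moles/0.29 × 1000 = 39.7 mL. At equivalence only the conjugate base is present: [A⁻] = 0.0115/0.090 = 1.2827e-01 M. Kb = Kw/Ka = 1.73e-10; [OH⁻] = √(Kb × [A⁻]) = 4.7149e-06; pOH = 5.33; pH = 14 - pOH = 8.67.

V = 39.7 mL, pH = 8.67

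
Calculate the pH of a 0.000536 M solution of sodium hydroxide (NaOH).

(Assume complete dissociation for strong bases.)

[OH⁻] = 0.000536 M for strong base. pOH = -log[OH⁻] = 3.27, pH = 14 - pOH

pH = 10.73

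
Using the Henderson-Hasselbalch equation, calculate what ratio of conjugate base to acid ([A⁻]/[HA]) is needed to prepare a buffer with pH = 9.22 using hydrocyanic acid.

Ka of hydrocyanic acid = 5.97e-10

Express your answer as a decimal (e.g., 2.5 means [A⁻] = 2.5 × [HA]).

pKa = -log(5.97e-10) = 9.2240. pH = pKa + log([A⁻]/[HA]), so log([A⁻]/[HA]) = pH − pKa = 9.22 − 9.2240 = -0.0040. [A⁻]/[HA] = 10^(-0.0040) = 0.991

[A⁻]/[HA] = 0.991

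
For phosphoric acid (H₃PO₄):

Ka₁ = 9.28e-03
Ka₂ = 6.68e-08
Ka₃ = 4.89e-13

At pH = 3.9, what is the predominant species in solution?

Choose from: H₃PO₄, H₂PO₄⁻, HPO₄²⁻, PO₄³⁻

pKa₁ = 2.03, pKa₂ = 7.18, pKa₃ = 12.31. For a polyprotic acid the predominant species crosses at each pKa: below pKa_n the protonated form dominates, above it the deprotonated form does. At pH = 3.9, the predominant species is H₂PO₄⁻.

H₂PO₄⁻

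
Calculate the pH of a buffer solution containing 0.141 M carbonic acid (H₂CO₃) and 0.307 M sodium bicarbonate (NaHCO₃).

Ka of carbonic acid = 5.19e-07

pKa = -log(5.19e-07) = 6.28. pH = pKa + log([A⁻]/[HA]) = 6.28 + log(0.307/0.141)

pH = 6.62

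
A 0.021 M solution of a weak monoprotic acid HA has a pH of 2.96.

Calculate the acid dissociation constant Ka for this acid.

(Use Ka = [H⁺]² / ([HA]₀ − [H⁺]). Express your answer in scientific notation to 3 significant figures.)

[H⁺] = 10^(−pH) = 10^(−2.96) = 1.096e-03 M. For HA ⇌ H⁺ + A⁻, Ka = [H⁺][A⁻]/[HA] = [H⁺]² / ([HA]₀ − [H⁺]) = (1.096e-03)² / (0.021 − 1.096e-03) = 6.04e-05.

K_a = 6.04e-05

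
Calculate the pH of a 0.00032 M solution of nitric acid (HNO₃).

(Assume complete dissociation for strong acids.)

[H⁺] = 0.00032 M for strong acid. pH = -log[H⁺] = -log(0.00032)

pH = 3.49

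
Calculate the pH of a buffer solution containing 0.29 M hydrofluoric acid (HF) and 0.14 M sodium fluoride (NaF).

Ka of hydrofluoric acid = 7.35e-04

pKa = -log(7.35e-04) = 3.13. pH = pKa + log([A⁻]/[HA]) = 3.13 + log(0.14/0.29)

pH = 2.82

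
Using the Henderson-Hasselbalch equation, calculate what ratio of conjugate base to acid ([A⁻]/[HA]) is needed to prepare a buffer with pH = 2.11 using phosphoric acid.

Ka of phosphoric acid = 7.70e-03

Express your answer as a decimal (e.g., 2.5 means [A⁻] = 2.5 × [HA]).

pKa = -log(7.70e-03) = 2.1135. pH = pKa + log([A⁻]/[HA]), so log([A⁻]/[HA]) = pH − pKa = 2.11 − 2.1135 = -0.0035. [A⁻]/[HA] = 10^(-0.0035) = 0.992

[A⁻]/[HA] = 0.992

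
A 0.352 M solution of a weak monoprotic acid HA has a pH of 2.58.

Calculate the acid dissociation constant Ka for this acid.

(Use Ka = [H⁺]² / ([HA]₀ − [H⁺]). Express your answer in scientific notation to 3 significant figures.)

[H⁺] = 10^(−pH) = 10^(−2.58) = 2.630e-03 M. For HA ⇌ H⁺ + A⁻, Ka = [H⁺][A⁻]/[HA] = [H⁺]² / ([HA]₀ − [H⁺]) = (2.630e-03)² / (0.352 − 2.630e-03) = 1.98e-05.

K_a = 1.98e-05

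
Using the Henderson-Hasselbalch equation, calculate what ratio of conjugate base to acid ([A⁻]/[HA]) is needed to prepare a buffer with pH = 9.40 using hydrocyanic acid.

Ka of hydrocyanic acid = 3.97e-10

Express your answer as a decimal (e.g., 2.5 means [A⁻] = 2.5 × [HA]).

pKa = -log(3.97e-10) = 9.4012. pH = pKa + log([A⁻]/[HA]), so log([A⁻]/[HA]) = pH − pKa = 9.40 − 9.4012 = -0.0012. [A⁻]/[HA] = 10^(-0.0012) = 0.997

[A⁻]/[HA] = 0.997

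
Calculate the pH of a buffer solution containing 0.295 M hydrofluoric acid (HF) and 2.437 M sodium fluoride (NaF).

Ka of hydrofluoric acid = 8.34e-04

pKa = -log(8.34e-04) = 3.08. pH = pKa + log([A⁻]/[HA]) = 3.08 + log(2.437/0.295)

pH = 4.00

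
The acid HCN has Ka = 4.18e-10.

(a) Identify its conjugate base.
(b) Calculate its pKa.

(a) The conjugate base is formed by removing one H⁺ from HCN, giving CN⁻. (b) pKa = -log(Ka) = -log(4.18e-10) = 9.38.

Conjugate base: CN⁻; pK_a = 9.38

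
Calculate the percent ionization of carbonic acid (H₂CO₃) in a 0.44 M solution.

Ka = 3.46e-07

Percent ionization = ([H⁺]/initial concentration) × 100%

Using Ka equilibrium: x² + Ka×x - Ka×C = 0. Solving: [H⁺] = 3.9001e-04. Percent = (3.9001e-04/0.44) × 100

Percent ionization = 0.0886%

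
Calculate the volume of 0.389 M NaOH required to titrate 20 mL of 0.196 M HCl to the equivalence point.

At equivalence: moles acid = moles base. moles HCl = 0.196 × 20/1000 = 0.00392 mol. V_base = moles / 0.389 × 1000 = 10.1 mL.

V_{base} = 10.1 mL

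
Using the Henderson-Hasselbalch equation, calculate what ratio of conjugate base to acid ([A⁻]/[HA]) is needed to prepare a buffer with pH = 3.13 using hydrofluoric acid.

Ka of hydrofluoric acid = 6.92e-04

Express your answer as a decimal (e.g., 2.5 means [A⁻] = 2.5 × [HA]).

pKa = -log(6.92e-04) = 3.1599. pH = pKa + log([A⁻]/[HA]), so log([A⁻]/[HA]) = pH − pKa = 3.13 − 3.1599 = -0.0299. [A⁻]/[HA] = 10^(-0.0299) = 0.933

[A⁻]/[HA] = 0.933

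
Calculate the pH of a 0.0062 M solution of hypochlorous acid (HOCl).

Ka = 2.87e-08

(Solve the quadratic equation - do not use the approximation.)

x² + Ka×x - Ka×C = 0. Using quadratic formula: [H⁺] = 1.3325e-05

pH = 4.88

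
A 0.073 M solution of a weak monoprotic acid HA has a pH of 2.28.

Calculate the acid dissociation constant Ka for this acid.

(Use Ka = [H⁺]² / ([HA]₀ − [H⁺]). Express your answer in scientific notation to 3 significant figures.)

[H⁺] = 10^(−pH) = 10^(−2.28) = 5.248e-03 M. For HA ⇌ H⁺ + A⁻, Ka = [H⁺][A⁻]/[HA] = [H⁺]² / ([HA]₀ − [H⁺]) = (5.248e-03)² / (0.073 − 5.248e-03) = 4.07e-04.

K_a = 4.07e-04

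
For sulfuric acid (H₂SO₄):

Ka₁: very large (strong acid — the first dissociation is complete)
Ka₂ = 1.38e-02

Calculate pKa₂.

pKa₂ = -log(Ka₂) = -log(1.38e-02) = 1.86.

pK_{a2} = 1.86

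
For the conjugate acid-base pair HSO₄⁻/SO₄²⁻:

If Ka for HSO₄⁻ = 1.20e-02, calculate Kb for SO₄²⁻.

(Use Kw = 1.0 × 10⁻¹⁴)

For a conjugate pair Ka × Kb = Kw, so Kb = Kw/Ka = 1.0 × 10⁻¹⁴ / 1.20e-02 = 8.33e-13.

K_b = 8.33e-13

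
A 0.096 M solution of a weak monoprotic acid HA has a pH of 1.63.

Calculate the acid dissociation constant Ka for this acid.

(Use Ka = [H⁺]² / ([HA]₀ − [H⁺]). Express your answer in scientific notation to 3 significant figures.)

[H⁺] = 10^(−pH) = 10^(−1.63) = 2.344e-02 M. For HA ⇌ H⁺ + A⁻, Ka = [H⁺][A⁻]/[HA] = [H⁺]² / ([HA]₀ − [H⁺]) = (2.344e-02)² / (0.096 − 2.344e-02) = 7.57e-03.

K_a = 7.57e-03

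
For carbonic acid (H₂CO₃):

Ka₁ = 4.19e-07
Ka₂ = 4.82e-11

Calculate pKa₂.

pKa₂ = -log(Ka₂) = -log(4.82e-11) = 10.32.

pK_{a2} = 10.32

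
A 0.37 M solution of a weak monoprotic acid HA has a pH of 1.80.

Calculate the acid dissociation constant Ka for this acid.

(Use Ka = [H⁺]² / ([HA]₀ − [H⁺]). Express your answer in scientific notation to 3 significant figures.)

[H⁺] = 10^(−pH) = 10^(−1.80) = 1.585e-02 M. For HA ⇌ H⁺ + A⁻, Ka = [H⁺][A⁻]/[HA] = [H⁺]² / ([HA]₀ − [H⁺]) = (1.585e-02)² / (0.37 − 1.585e-02) = 7.09e-04.

K_a = 7.09e-04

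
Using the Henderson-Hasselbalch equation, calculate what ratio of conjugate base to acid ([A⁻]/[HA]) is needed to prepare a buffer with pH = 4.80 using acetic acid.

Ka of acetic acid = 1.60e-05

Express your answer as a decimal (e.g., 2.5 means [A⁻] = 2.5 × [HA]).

pKa = -log(1.60e-05) = 4.7959. pH = pKa + log([A⁻]/[HA]), so log([A⁻]/[HA]) = pH − pKa = 4.80 − 4.7959 = 0.0041. [A⁻]/[HA] = 10^(0.0041) = 1.01

[A⁻]/[HA] = 1.01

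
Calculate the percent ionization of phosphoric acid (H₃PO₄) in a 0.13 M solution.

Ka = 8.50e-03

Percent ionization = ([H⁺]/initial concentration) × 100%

Using Ka equilibrium: x² + Ka×x - Ka×C = 0. Solving: [H⁺] = 2.9262e-02. Percent = (2.9262e-02/0.13) × 100

Percent ionization = 22.5%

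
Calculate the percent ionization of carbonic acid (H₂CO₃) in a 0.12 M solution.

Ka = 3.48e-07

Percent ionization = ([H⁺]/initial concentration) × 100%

Using Ka equilibrium: x² + Ka×x - Ka×C = 0. Solving: [H⁺] = 2.0418e-04. Percent = (2.0418e-04/0.12) × 100

Percent ionization = 0.17%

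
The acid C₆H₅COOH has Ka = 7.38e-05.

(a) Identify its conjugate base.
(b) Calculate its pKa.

(a) The conjugate base is formed by removing one H⁺ from C₆H₅COOH, giving C₆H₅COO⁻. (b) pKa = -log(Ka) = -log(7.38e-05) = 4.13.

Conjugate base: C₆H₅COO⁻; pK_a = 4.13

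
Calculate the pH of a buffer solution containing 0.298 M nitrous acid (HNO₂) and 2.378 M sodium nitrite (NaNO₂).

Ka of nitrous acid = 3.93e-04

pKa = -log(3.93e-04) = 3.41. pH = pKa + log([A⁻]/[HA]) = 3.41 + log(2.378/0.298)

pH = 4.31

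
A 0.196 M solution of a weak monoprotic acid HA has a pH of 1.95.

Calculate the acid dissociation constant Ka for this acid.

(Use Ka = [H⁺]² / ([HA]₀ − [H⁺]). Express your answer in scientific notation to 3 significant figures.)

[H⁺] = 10^(−pH) = 10^(−1.95) = 1.122e-02 M. For HA ⇌ H⁺ + A⁻, Ka = [H⁺][A⁻]/[HA] = [H⁺]² / ([HA]₀ − [H⁺]) = (1.122e-02)² / (0.196 − 1.122e-02) = 6.81e-04.

K_a = 6.81e-04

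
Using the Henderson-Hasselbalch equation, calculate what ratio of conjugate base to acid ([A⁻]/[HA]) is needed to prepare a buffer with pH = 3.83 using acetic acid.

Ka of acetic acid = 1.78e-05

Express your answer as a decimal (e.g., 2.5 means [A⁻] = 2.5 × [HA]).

pKa = -log(1.78e-05) = 4.7496. pH = pKa + log([A⁻]/[HA]), so log([A⁻]/[HA]) = pH − pKa = 3.83 − 4.7496 = -0.9196. [A⁻]/[HA] = 10^(-0.9196) = 0.120

[A⁻]/[HA] = 0.120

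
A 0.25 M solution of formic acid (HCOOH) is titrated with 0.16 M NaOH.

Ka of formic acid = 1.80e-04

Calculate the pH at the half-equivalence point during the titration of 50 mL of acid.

At half-equivalence [HA] = [A⁻], so Henderson-Hasselbalch gives pH = pKa = -log(1.80e-04) = 3.74.

pH = pKa = 3.74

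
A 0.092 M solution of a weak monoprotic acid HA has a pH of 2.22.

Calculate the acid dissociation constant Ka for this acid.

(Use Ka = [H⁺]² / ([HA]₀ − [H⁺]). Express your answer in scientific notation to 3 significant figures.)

[H⁺] = 10^(−pH) = 10^(−2.22) = 6.026e-03 M. For HA ⇌ H⁺ + A⁻, Ka = [H⁺][A⁻]/[HA] = [H⁺]² / ([HA]₀ − [H⁺]) = (6.026e-03)² / (0.092 − 6.026e-03) = 4.22e-04.

K_a = 4.22e-04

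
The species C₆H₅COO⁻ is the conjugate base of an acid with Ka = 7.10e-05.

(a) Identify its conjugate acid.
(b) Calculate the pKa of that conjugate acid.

(a) The conjugate acid is formed by adding one H⁺ to C₆H₅COO⁻, giving C₆H₅COOH. (b) pKa = -log(Ka) = -log(7.10e-05) = 4.15.

Conjugate acid: C₆H₅COOH; pK_a = 4.15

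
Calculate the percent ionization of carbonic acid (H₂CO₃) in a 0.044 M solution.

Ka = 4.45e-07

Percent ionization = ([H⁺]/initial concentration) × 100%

Using Ka equilibrium: x² + Ka×x - Ka×C = 0. Solving: [H⁺] = 1.3971e-04. Percent = (1.3971e-04/0.044) × 100

Percent ionization = 0.318%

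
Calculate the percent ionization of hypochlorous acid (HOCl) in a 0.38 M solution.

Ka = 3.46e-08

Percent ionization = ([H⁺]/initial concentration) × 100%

Using Ka equilibrium: x² + Ka×x - Ka×C = 0. Solving: [H⁺] = 1.1465e-04. Percent = (1.1465e-04/0.38) × 100

Percent ionization = 0.0302%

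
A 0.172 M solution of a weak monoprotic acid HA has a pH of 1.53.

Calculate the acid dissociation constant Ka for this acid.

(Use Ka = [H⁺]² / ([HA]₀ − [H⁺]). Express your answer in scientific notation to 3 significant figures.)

[H⁺] = 10^(−pH) = 10^(−1.53) = 2.951e-02 M. For HA ⇌ H⁺ + A⁻, Ka = [H⁺][A⁻]/[HA] = [H⁺]² / ([HA]₀ − [H⁺]) = (2.951e-02)² / (0.172 − 2.951e-02) = 6.11e-03.

K_a = 6.11e-03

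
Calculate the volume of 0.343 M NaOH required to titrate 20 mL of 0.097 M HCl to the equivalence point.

At equivalence: moles acid = moles base. moles HCl = 0.097 × 20/1000 = 0.00194 mol. V_base = moles / 0.343 × 1000 = 5.7 mL.

V_{base} = 5.7 mL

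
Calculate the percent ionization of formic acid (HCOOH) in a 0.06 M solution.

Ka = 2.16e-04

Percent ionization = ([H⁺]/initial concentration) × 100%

Using Ka equilibrium: x² + Ka×x - Ka×C = 0. Solving: [H⁺] = 3.4936e-03. Percent = (3.4936e-03/0.06) × 100

Percent ionization = 5.82%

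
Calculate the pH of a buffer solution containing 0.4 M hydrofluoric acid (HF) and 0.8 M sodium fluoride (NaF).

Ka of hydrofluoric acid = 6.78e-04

pKa = -log(6.78e-04) = 3.17. pH = pKa + log([A⁻]/[HA]) = 3.17 + log(0.8/0.4)

pH = 3.47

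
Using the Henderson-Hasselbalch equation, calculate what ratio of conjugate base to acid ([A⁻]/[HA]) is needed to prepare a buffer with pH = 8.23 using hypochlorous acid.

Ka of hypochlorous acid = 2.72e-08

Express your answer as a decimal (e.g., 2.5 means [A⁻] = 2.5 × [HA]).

pKa = -log(2.72e-08) = 7.5654. pH = pKa + log([A⁻]/[HA]), so log([A⁻]/[HA]) = pH − pKa = 8.23 − 7.5654 = 0.6646. [A⁻]/[HA] = 10^(0.6646) = 4.62

[A⁻]/[HA] = 4.62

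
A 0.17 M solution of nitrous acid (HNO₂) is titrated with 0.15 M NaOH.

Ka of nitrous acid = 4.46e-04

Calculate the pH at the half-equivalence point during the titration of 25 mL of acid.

At half-equivalence [HA] = [A⁻], so Henderson-Hasselbalch gives pH = pKa = -log(4.46e-04) = 3.35.

pH = pKa = 3.35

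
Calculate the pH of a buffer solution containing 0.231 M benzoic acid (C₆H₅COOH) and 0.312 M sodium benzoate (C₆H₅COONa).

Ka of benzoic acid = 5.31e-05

pKa = -log(5.31e-05) = 4.27. pH = pKa + log([A⁻]/[HA]) = 4.27 + log(0.312/0.231)

pH = 4.41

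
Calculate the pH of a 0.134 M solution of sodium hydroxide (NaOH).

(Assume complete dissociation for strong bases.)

[OH⁻] = 0.134 M for strong base. pOH = -log[OH⁻] = 0.87, pH = 14 - pOH

pH = 13.13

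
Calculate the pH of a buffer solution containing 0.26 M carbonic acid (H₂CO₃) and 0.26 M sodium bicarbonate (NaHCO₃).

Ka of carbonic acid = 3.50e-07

pKa = -log(3.50e-07) = 6.46. pH = pKa + log([A⁻]/[HA]) = 6.46 + log(0.26/0.26)

pH = 6.46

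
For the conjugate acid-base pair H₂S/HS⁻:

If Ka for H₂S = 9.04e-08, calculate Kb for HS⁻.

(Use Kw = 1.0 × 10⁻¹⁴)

For a conjugate pair Ka × Kb = Kw, so Kb = Kw/Ka = 1.0 × 10⁻¹⁴ / 9.04e-08 = 1.11e-07.

K_b = 1.11e-07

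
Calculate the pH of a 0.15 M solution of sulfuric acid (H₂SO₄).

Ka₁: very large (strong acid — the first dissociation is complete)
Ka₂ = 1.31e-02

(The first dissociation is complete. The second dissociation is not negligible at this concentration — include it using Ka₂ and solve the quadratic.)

First dissociation is complete: [H⁺]₀ = [HSO₄⁻]₀ = C = 0.15 M. Second dissociation HSO₄⁻ ⇌ H⁺ + SO₄²⁻: let x = [SO₄²⁻]. Ka₂ = (C + x)·x / (C − x) = 1.31e-02 → x² + (C + Ka₂)·x − Ka₂·C = 0 → x² + 0.16310·x − 1.965e-03 = 0. x = (−0.16310 + √(0.16310² + 4 × 1.965e-03)) / 2 = 1.1269e-02 M. [H⁺] = C + x = 0.15 + 1.1269e-02 = 1.6127e-01 M. pH = -log(1.6127e-01) = 0.79.

pH = 0.79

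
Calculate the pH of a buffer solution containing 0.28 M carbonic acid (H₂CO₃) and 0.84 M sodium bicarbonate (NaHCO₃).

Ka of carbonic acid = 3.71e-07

pKa = -log(3.71e-07) = 6.43. pH = pKa + log([A⁻]/[HA]) = 6.43 + log(0.84/0.28)

pH = 6.91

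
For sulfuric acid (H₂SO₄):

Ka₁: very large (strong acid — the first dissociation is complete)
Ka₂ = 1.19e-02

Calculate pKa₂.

pKa₂ = -log(Ka₂) = -log(1.19e-02) = 1.92.

pK_{a2} = 1.92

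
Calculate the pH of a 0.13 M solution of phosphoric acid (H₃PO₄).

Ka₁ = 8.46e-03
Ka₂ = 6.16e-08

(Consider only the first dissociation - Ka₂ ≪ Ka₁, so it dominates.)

First dissociation dominates. From Ka₁ = [H⁺][HA⁻]/[H₂A], x² + Ka₁·x − Ka₁·C = 0 with C = 0.13 M and Ka₁ = 8.46e-03. Solving: [H⁺] = (−Ka₁ + √(Ka₁² + 4·Ka₁·C)) / 2 = 2.9202e-02 M. pH = -log(2.9202e-02) = 1.53.

pH = 1.53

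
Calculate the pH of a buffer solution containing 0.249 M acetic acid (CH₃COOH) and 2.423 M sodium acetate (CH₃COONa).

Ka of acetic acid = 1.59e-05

pKa = -log(1.59e-05) = 4.80. pH = pKa + log([A⁻]/[HA]) = 4.80 + log(2.423/0.249)

pH = 5.79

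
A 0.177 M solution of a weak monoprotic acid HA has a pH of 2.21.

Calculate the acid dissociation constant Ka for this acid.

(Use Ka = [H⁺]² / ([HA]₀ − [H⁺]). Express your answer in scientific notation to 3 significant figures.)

[H⁺] = 10^(−pH) = 10^(−2.21) = 6.166e-03 M. For HA ⇌ H⁺ + A⁻, Ka = [H⁺][A⁻]/[HA] = [H⁺]² / ([HA]₀ − [H⁺]) = (6.166e-03)² / (0.177 − 6.166e-03) = 2.23e-04.

K_a = 2.23e-04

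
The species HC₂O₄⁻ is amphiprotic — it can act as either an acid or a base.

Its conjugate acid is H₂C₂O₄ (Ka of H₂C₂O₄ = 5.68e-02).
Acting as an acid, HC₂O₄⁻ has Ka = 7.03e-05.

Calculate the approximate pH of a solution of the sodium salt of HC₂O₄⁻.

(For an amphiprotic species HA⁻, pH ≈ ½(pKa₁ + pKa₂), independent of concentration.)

pKa₁ = -log(5.68e-02) = 1.25; pKa₂ = -log(7.03e-05) = 4.15. For an amphiprotic species, pH ≈ ½(pKa₁ + pKa₂) = ½(1.25 + 4.15) = 2.70.

pH = 2.70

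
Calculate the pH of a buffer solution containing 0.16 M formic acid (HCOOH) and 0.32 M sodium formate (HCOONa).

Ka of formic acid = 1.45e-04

pKa = -log(1.45e-04) = 3.84. pH = pKa + log([A⁻]/[HA]) = 3.84 + log(0.32/0.16)

pH = 4.14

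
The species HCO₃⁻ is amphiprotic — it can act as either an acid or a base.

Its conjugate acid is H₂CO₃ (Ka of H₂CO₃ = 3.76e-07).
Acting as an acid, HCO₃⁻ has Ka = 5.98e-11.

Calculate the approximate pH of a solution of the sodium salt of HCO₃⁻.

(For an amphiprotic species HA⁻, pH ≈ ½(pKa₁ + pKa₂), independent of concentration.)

pKa₁ = -log(3.76e-07) = 6.42; pKa₂ = -log(5.98e-11) = 10.22. For an amphiprotic species, pH ≈ ½(pKa₁ + pKa₂) = ½(6.42 + 10.22) = 8.32.

pH = 8.32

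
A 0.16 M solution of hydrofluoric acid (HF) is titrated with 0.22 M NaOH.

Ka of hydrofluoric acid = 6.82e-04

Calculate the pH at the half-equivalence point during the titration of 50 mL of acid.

At half-equivalence [HA] = [A⁻], so Henderson-Hasselbalch gives pH = pKa = -log(6.82e-04) = 3.17.

pH = pKa = 3.17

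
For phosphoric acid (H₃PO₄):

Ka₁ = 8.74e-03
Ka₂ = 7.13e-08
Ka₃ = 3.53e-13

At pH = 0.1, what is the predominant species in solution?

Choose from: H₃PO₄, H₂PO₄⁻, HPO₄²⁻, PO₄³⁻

pKa₁ = 2.06, pKa₂ = 7.15, pKa₃ = 12.45. For a polyprotic acid the predominant species crosses at each pKa: below pKa_n the protonated form dominates, above it the deprotonated form does. At pH = 0.1, the predominant species is H₃PO₄.

H₃PO₄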